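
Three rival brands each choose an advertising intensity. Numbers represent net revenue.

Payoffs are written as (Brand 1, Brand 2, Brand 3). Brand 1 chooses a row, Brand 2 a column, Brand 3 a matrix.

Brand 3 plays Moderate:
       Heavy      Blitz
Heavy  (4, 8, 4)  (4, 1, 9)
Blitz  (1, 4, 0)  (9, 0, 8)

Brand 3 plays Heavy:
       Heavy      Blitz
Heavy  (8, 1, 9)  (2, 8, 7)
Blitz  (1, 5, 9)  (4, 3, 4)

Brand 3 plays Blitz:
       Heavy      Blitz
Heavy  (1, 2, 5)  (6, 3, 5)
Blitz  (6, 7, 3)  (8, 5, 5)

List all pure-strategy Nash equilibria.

There is no pure-strategy Nash equilibrium.

(Heavy, Heavy, Moderate): Brand 3 can switch to Heavy (4 → 9). Not NE.
(Heavy, Heavy, Heavy): Brand 2 can switch to Blitz (1 → 8). Not NE.
(Heavy, Heavy, Blitz): Brand 1 can switch to Blitz (1 → 6). Not NE.
(Heavy, Blitz, Moderate): Brand 1 can switch to Blitz (4 → 9). Not NE.
(Heavy, Blitz, Heavy): Brand 1 can switch to Blitz (2 → 4). Not NE.
(Heavy, Blitz, Blitz): Brand 1 can switch to Blitz (6 → 8). Not NE.
(The remaining 6 profiles each have a profitable deviation by the same check.)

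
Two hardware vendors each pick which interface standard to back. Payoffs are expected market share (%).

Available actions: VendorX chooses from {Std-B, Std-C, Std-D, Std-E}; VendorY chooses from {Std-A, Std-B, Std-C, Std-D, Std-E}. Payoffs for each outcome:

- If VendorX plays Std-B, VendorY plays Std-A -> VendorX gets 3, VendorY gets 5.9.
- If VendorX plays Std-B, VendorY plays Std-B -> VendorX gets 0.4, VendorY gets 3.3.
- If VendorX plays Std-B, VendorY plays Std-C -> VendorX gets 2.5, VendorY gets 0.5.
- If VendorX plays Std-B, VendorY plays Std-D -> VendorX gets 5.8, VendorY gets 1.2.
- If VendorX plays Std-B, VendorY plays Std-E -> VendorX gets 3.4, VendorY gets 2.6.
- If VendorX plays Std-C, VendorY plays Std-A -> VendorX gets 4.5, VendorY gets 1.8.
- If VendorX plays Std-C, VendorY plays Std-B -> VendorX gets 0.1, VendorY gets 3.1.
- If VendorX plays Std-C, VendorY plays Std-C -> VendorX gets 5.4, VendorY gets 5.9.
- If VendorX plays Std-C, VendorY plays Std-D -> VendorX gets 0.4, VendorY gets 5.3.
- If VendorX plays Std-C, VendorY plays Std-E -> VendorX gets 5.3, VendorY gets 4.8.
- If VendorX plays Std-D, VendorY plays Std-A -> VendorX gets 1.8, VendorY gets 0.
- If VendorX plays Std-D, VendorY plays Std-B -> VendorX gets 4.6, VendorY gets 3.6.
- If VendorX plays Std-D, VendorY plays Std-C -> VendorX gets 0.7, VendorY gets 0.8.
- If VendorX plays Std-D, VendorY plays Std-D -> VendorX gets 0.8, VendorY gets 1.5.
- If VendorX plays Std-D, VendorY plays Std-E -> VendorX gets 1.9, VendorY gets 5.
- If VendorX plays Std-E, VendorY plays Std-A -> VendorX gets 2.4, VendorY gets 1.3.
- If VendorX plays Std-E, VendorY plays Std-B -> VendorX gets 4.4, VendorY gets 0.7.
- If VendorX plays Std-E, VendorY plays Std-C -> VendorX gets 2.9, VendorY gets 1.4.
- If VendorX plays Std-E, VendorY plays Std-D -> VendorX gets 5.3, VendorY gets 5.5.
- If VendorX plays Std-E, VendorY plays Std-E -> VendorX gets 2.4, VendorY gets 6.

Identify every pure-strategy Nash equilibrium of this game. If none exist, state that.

(Std-B, Std-A): VendorX can switch to Std-C (3 → 4.5). Not NE.
(Std-B, Std-B): VendorX can switch to Std-D (0.4 → 4.6). Not NE.
(Std-B, Std-C): VendorX can switch to Std-C (2.5 → 5.4). Not NE.
(Std-B, Std-D): VendorY can switch to Std-A (1.2 → 5.9). Not NE.
(Std-B, Std-E): VendorX can switch to Std-C (3.4 → 5.3). Not NE.
(Std-C, Std-A): VendorY can switch to Std-B (1.8 → 3.1). Not NE.
(Std-C, Std-B): VendorX can switch to Std-B (0.1 → 0.4). Not NE.
(Std-C, Std-C): VendorX gets 5.4, best alternative 2.9; VendorY gets 5.9, best alternative 5.3. No profitable deviation — NE.
(Std-C, Std-D): VendorX can switch to Std-B (0.4 → 5.8). Not NE.
(Std-C, Std-E): VendorY can switch to Std-C (4.8 → 5.9). Not NE.
(Std-D, Std-A): VendorX can switch to Std-B (1.8 → 3). Not NE.
(The remaining 9 profiles each have a profitable deviation by the same check.)

The unique pure-strategy Nash equilibrium is (Std-C, Std-C).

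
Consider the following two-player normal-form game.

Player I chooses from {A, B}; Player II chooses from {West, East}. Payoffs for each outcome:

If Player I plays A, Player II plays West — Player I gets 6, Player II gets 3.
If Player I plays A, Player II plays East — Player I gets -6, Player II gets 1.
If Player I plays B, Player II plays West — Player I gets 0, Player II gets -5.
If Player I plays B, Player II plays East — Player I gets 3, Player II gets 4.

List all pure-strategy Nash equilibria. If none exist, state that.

The pure Nash equilibria are (A, West), (B, East).

(A, West): Player I gets 6, best alternative 0; Player II gets 3, best alternative 1. No profitable deviation — NE.
(A, East): Player I can switch to B (-6 → 3). Not NE.
(B, West): Player I can switch to A (0 → 6). Not NE.
(B, East): Player I gets 3, best alternative -6; Player II gets 4, best alternative -5. No profitable deviation — NE.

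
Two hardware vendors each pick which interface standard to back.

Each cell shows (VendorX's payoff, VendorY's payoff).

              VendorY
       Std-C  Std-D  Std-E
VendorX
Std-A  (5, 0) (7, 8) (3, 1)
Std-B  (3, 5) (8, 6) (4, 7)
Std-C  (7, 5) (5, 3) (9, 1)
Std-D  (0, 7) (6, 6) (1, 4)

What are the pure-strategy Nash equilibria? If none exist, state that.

For each strategy profile, look for a profitable unilateral deviation.
(Std-A, Std-C): VendorX can switch to Std-C (5 → 7). Not NE.
(Std-A, Std-D): VendorX can switch to Std-B (7 → 8). Not NE.
(Std-A, Std-E): VendorX can switch to Std-B (3 → 4). Not NE.
(Std-B, Std-C): VendorX can switch to Std-A (3 → 5). Not NE.
(Std-B, Std-D): VendorY can switch to Std-E (6 → 7). Not NE.
(Std-B, Std-E): VendorX can switch to Std-C (4 → 9). Not NE.
(Std-C, Std-C): VendorX gets 7, best alternative 5; VendorY gets 5, best alternative 3. No profitable deviation — NE.
(Std-C, Std-D): VendorX can switch to Std-A (5 → 7). Not NE.
(Std-C, Std-E): VendorY can switch to Std-C (1 → 5). Not NE.
(Std-D, Std-C): VendorX can switch to Std-A (0 → 5). Not NE.
(Std-D, Std-D): VendorX can switch to Std-A (6 → 7). Not NE.
(The remaining 1 profile has a profitable deviation by the same check.)

Pure NE: (Std-C, Std-C)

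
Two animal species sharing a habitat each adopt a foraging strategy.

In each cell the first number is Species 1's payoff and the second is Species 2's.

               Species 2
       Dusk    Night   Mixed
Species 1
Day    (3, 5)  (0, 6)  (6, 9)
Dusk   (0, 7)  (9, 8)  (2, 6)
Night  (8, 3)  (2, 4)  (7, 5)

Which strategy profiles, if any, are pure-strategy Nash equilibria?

The pure Nash equilibria are (Dusk, Night) and (Night, Mixed).

Species 1 against Dusk: payoffs 3, 0, 8 → best response Night.
Species 1 against Night: payoffs 0, 9, 2 → best response Dusk.
Species 1 against Mixed: payoffs 6, 2, 7 → best response Night.
Species 2 against Day: payoffs 5, 6, 9 → best response Mixed.
Species 2 against Dusk: payoffs 7, 8, 6 → best response Night.
Species 2 against Night: payoffs 3, 4, 5 → best response Mixed.
Mutual best responses: (Dusk, Night); (Night, Mixed).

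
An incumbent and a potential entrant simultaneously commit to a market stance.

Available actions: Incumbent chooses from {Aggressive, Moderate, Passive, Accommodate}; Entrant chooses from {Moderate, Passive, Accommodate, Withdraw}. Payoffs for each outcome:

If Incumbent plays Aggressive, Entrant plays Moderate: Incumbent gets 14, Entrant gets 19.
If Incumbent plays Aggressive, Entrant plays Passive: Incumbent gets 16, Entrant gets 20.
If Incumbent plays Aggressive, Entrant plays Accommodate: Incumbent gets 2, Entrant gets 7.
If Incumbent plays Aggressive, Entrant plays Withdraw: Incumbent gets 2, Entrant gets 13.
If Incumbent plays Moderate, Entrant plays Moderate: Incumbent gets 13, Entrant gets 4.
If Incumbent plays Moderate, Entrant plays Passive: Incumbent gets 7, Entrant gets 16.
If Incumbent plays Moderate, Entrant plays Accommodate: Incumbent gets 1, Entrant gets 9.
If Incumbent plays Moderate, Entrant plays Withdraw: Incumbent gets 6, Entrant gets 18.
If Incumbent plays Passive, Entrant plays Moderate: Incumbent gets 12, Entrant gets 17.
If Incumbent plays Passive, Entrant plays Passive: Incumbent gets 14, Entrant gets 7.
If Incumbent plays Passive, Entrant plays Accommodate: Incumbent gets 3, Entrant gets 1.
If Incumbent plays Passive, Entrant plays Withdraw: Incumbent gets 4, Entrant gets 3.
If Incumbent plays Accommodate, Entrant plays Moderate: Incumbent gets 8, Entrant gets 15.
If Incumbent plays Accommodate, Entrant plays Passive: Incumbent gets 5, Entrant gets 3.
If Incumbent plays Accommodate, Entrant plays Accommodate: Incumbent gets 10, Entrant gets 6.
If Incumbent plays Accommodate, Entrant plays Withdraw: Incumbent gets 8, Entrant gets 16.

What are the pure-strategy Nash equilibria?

Pure-strategy Nash equilibria: (Aggressive, Passive), (Accommodate, Withdraw)

Incumbent against Moderate: payoffs 14, 13, 12, 8 → best response Aggressive.
Incumbent against Passive: payoffs 16, 7, 14, 5 → best response Aggressive.
Incumbent against Accommodate: payoffs 2, 1, 3, 10 → best response Accommodate.
Incumbent against Withdraw: payoffs 2, 6, 4, 8 → best response Accommodate.
Entrant against Aggressive: payoffs 19, 20, 7, 13 → best response Passive.
Entrant against Moderate: payoffs 4, 16, 9, 18 → best response Withdraw.
Entrant against Passive: payoffs 17, 7, 1, 3 → best response Moderate.
Entrant against Accommodate: payoffs 15, 3, 6, 16 → best response Withdraw.
Mutual best responses: (Aggressive, Passive); (Accommodate, Withdraw).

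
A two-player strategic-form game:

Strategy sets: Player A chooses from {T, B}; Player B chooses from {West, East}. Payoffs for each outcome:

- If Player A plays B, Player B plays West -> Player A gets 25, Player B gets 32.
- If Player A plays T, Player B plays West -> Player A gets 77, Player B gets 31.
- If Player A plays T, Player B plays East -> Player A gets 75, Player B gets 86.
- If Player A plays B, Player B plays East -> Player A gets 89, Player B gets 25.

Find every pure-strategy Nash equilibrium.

Mark each player's best response to every combination of opponents' strategies; a profile where every player is best-responding is a pure Nash equilibrium.
Player A against West: payoffs 77, 25 → best response T.
Player A against East: payoffs 75, 89 → best response B.
Player B against T: payoffs 31, 86 → best response East.
Player B against B: payoffs 32, 25 → best response West.
No profile is a mutual best response for all players.

This game has no pure Nash equilibrium.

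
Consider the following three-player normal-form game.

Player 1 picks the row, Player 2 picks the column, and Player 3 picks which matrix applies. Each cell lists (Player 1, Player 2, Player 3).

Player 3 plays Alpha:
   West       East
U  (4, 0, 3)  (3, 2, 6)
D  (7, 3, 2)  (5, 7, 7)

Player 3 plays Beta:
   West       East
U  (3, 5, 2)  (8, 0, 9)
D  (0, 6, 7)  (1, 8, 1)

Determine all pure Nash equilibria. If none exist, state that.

Player 1 against (West, Alpha): payoffs 4, 7 → best response D.
Player 1 against (West, Beta): payoffs 3, 0 → best response U.
Player 1 against (East, Alpha): payoffs 3, 5 → best response D.
Player 1 against (East, Beta): payoffs 8, 1 → best response U.
Player 2 against (U, Alpha): payoffs 0, 2 → best response East.
Player 2 against (U, Beta): payoffs 5, 0 → best response West.
Player 2 against (D, Alpha): payoffs 3, 7 → best response East.
Player 2 against (D, Beta): payoffs 6, 8 → best response East.
Player 3 against (U, West): payoffs 3, 2 → best response Alpha.
Player 3 against (U, East): payoffs 6, 9 → best response Beta.
Player 3 against (D, West): payoffs 2, 7 → best response Beta.
Player 3 against (D, East): payoffs 7, 1 → best response Alpha.
Mutual best responses: (D, East, Alpha).

The unique pure-strategy Nash equilibrium is (D, East, Alpha).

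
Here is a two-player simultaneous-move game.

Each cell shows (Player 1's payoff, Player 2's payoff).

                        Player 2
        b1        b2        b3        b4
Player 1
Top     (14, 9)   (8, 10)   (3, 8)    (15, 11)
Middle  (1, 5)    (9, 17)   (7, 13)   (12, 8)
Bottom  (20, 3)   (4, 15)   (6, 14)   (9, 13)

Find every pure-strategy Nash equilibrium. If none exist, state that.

Player 1 against b1: payoffs 14, 1, 20 → best response Bottom.
Player 1 against b2: payoffs 8, 9, 4 → best response Middle.
Player 1 against b3: payoffs 3, 7, 6 → best response Middle.
Player 1 against b4: payoffs 15, 12, 9 → best response Top.
Player 2 against Top: payoffs 9, 10, 8, 11 → best response b4.
Player 2 against Middle: payoffs 5, 17, 13, 8 → best response b2.
Player 2 against Bottom: payoffs 3, 15, 14, 13 → best response b2.
Mutual best responses: (Top, b4); (Middle, b2).

Pure-strategy Nash equilibria: (Top, b4), (Middle, b2)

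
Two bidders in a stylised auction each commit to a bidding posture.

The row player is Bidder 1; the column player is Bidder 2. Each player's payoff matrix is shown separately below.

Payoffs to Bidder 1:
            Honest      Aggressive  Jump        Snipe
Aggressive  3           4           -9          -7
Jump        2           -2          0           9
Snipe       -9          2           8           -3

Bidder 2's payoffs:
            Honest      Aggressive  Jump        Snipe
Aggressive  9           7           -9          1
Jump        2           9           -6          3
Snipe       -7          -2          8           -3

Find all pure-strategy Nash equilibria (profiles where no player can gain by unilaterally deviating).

(Aggressive, Honest), (Snipe, Jump)

Mark each player's best response to every combination of opponents' strategies; a profile where every player is best-responding is a pure Nash equilibrium.
Bidder 1 against Honest: payoffs 3, 2, -9 → best response Aggressive.
Bidder 1 against Aggressive: payoffs 4, -2, 2 → best response Aggressive.
Bidder 1 against Jump: payoffs -9, 0, 8 → best response Snipe.
Bidder 1 against Snipe: payoffs -7, 9, -3 → best response Jump.
Bidder 2 against Aggressive: payoffs 9, 7, -9, 1 → best response Honest.
Bidder 2 against Jump: payoffs 2, 9, -6, 3 → best response Aggressive.
Bidder 2 against Snipe: payoffs -7, -2, 8, -3 → best response Jump.
Mutual best responses: (Aggressive, Honest); (Snipe, Jump).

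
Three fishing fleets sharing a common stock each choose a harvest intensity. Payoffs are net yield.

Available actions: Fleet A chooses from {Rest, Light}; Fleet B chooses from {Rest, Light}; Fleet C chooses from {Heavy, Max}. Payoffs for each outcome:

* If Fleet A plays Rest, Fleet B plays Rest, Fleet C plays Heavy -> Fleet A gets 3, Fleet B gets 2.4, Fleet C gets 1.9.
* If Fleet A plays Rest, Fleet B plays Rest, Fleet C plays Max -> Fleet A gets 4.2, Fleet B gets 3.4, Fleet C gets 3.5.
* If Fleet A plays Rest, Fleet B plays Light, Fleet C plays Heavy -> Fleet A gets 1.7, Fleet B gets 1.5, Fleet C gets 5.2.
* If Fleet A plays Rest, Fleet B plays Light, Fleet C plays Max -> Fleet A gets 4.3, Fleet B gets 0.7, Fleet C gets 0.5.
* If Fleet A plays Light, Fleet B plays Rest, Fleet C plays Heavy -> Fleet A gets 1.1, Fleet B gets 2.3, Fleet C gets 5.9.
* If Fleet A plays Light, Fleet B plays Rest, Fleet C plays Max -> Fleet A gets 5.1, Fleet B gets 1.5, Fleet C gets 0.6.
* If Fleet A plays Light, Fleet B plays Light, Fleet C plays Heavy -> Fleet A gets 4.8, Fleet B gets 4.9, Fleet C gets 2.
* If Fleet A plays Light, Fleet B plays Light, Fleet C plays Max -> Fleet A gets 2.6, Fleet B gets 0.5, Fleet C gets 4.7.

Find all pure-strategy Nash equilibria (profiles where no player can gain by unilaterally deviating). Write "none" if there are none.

none

(Rest, Rest, Heavy): Fleet C can switch to Max (1.9 → 3.5). Not NE.
(Rest, Rest, Max): Fleet A can switch to Light (4.2 → 5.1). Not NE.
(Rest, Light, Heavy): Fleet A can switch to Light (1.7 → 4.8). Not NE.
(Rest, Light, Max): Fleet B can switch to Rest (0.7 → 3.4). Not NE.
(Light, Rest, Heavy): Fleet A can switch to Rest (1.1 → 3). Not NE.
(Light, Rest, Max): Fleet C can switch to Heavy (0.6 → 5.9). Not NE.
(The remaining 2 profiles each have a profitable deviation by the same check.)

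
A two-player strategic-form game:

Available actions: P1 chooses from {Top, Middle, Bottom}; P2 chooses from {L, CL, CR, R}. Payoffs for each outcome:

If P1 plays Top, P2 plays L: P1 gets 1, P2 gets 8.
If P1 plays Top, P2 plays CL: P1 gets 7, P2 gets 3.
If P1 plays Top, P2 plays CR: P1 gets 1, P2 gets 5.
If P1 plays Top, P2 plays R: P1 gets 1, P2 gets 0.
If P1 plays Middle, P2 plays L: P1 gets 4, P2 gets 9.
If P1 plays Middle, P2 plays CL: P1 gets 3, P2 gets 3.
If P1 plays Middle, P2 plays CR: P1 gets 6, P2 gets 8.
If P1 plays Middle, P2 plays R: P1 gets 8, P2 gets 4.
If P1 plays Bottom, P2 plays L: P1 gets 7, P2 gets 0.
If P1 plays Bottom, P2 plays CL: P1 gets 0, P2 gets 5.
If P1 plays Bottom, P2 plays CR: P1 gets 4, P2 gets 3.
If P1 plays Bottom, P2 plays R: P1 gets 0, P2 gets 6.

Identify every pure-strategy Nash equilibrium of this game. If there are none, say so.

none

P1 against L: payoffs 1, 4, 7 → best response Bottom.
P1 against CL: payoffs 7, 3, 0 → best response Top.
P1 against CR: payoffs 1, 6, 4 → best response Middle.
P1 against R: payoffs 1, 8, 0 → best response Middle.
P2 against Top: payoffs 8, 3, 5, 0 → best response L.
P2 against Middle: payoffs 9, 3, 8, 4 → best response L.
P2 against Bottom: payoffs 0, 5, 3, 6 → best response R.
No profile is a mutual best response for all players.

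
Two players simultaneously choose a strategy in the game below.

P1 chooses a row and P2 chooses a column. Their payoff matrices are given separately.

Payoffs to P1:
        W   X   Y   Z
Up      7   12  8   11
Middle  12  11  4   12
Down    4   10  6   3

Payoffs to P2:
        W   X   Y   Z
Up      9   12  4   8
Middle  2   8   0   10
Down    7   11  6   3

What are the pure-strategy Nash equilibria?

P1 against W: payoffs 7, 12, 4 → best response Middle.
P1 against X: payoffs 12, 11, 10 → best response Up.
P1 against Y: payoffs 8, 4, 6 → best response Up.
P1 against Z: payoffs 11, 12, 3 → best response Middle.
P2 against Up: payoffs 9, 12, 4, 8 → best response X.
P2 against Middle: payoffs 2, 8, 0, 10 → best response Z.
P2 against Down: payoffs 7, 11, 6, 3 → best response X.
Mutual best responses: (Up, X); (Middle, Z).

(Up, X), (Middle, Z)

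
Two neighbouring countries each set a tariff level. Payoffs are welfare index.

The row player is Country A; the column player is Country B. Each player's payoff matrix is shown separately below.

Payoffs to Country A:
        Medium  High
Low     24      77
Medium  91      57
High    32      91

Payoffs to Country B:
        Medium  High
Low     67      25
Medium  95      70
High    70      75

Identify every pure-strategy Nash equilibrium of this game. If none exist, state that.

Country A against Medium: payoffs 24, 91, 32 → best response Medium.
Country A against High: payoffs 77, 57, 91 → best response High.
Country B against Low: payoffs 67, 25 → best response Medium.
Country B against Medium: payoffs 95, 70 → best response Medium.
Country B against High: payoffs 70, 75 → best response High.
Mutual best responses: (Medium, Medium); (High, High).

The pure Nash equilibria are (Medium, Medium), (High, High).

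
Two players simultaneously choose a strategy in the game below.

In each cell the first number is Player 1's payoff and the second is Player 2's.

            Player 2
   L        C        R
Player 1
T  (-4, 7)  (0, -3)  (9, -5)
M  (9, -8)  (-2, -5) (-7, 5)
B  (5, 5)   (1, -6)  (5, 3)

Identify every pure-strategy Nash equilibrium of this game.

This game has no pure Nash equilibrium.

Player 1 against L: payoffs -4, 9, 5 → best response M.
Player 1 against C: payoffs 0, -2, 1 → best response B.
Player 1 against R: payoffs 9, -7, 5 → best response T.
Player 2 against T: payoffs 7, -3, -5 → best response L.
Player 2 against M: payoffs -8, -5, 5 → best response R.
Player 2 against B: payoffs 5, -6, 3 → best response L.
No profile is a mutual best response for all players.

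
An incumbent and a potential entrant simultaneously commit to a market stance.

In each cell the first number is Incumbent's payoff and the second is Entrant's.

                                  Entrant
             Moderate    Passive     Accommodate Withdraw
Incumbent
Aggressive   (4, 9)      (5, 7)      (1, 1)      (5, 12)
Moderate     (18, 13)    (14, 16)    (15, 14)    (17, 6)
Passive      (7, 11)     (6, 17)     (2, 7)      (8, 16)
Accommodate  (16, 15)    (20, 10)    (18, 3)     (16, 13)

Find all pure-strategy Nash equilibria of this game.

none

Check each profile: it is a Nash equilibrium iff no player can strictly gain by switching unilaterally.
(Aggressive, Moderate): Incumbent can switch to Moderate (4 → 18). Not NE.
(Aggressive, Passive): Incumbent can switch to Moderate (5 → 14). Not NE.
(Aggressive, Accommodate): Incumbent can switch to Moderate (1 → 15). Not NE.
(Aggressive, Withdraw): Incumbent can switch to Moderate (5 → 17). Not NE.
(Moderate, Moderate): Entrant can switch to Passive (13 → 16). Not NE.
(Moderate, Passive): Incumbent can switch to Accommodate (14 → 20). Not NE.
(Moderate, Accommodate): Incumbent can switch to Accommodate (15 → 18). Not NE.
(Moderate, Withdraw): Entrant can switch to Moderate (6 → 13). Not NE.
(Passive, Moderate): Incumbent can switch to Moderate (7 → 18). Not NE.
(Passive, Passive): Incumbent can switch to Moderate (6 → 14). Not NE.
(Passive, Accommodate): Incumbent can switch to Moderate (2 → 15). Not NE.
(Passive, Withdraw): Incumbent can switch to Moderate (8 → 17). Not NE.
(The remaining 4 profiles each have a profitable deviation by the same check.)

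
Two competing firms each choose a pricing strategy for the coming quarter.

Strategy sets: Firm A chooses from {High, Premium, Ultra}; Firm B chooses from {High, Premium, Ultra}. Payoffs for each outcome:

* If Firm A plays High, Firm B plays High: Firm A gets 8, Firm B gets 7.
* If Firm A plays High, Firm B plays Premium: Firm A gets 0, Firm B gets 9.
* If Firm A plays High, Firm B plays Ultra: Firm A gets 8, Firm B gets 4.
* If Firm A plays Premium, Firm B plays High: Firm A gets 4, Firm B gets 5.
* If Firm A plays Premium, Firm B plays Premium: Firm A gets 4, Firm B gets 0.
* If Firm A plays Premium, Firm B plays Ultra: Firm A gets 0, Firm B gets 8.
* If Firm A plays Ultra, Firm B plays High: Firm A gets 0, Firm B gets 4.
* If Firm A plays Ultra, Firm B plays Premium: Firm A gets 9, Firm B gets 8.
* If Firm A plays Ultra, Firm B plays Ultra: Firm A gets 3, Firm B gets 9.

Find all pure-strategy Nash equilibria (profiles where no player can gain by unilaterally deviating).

Firm A against High: payoffs 8, 4, 0 → best response High.
Firm A against Premium: payoffs 0, 4, 9 → best response Ultra.
Firm A against Ultra: payoffs 8, 0, 3 → best response High.
Firm B against High: payoffs 7, 9, 4 → best response Premium.
Firm B against Premium: payoffs 5, 0, 8 → best response Ultra.
Firm B against Ultra: payoffs 4, 8, 9 → best response Ultra.
No profile is a mutual best response for all players.

There is no pure-strategy Nash equilibrium.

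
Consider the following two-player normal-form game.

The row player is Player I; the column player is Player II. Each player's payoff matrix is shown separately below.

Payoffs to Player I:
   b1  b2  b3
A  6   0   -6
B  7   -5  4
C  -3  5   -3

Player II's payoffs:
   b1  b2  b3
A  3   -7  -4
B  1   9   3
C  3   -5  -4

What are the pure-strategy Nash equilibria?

No pure-strategy Nash equilibrium.

Mark each player's best response to every combination of opponents' strategies; a profile where every player is best-responding is a pure Nash equilibrium.
Player I against b1: payoffs 6, 7, -3 → best response B.
Player I against b2: payoffs 0, -5, 5 → best response C.
Player I against b3: payoffs -6, 4, -3 → best response B.
Player II against A: payoffs 3, -7, -4 → best response b1.
Player II against B: payoffs 1, 9, 3 → best response b2.
Player II against C: payoffs 3, -5, -4 → best response b1.
No profile is a mutual best response for all players.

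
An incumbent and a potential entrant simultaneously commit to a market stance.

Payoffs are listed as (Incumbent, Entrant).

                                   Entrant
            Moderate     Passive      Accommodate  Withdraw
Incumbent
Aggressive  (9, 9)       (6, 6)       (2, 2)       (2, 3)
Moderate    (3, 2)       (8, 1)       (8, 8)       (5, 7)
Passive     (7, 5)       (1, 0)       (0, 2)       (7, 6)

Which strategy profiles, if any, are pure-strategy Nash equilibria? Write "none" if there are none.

(Aggressive, Moderate), (Moderate, Accommodate), (Passive, Withdraw)

(Aggressive, Moderate): Incumbent gets 9, best alternative 7; Entrant gets 9, best alternative 6. No profitable deviation — NE.
(Aggressive, Passive): Incumbent can switch to Moderate (6 → 8). Not NE.
(Aggressive, Accommodate): Incumbent can switch to Moderate (2 → 8). Not NE.
(Aggressive, Withdraw): Incumbent can switch to Moderate (2 → 5). Not NE.
(Moderate, Moderate): Incumbent can switch to Aggressive (3 → 9). Not NE.
(Moderate, Passive): Entrant can switch to Moderate (1 → 2). Not NE.
(Moderate, Accommodate): Incumbent gets 8, best alternative 2; Entrant gets 8, best alternative 7. No profitable deviation — NE.
(Moderate, Withdraw): Incumbent can switch to Passive (5 → 7). Not NE.
(Passive, Withdraw): Incumbent gets 7, best alternative 5; Entrant gets 6, best alternative 5. No profitable deviation — NE.
(The remaining 3 profiles each have a profitable deviation by the same check.)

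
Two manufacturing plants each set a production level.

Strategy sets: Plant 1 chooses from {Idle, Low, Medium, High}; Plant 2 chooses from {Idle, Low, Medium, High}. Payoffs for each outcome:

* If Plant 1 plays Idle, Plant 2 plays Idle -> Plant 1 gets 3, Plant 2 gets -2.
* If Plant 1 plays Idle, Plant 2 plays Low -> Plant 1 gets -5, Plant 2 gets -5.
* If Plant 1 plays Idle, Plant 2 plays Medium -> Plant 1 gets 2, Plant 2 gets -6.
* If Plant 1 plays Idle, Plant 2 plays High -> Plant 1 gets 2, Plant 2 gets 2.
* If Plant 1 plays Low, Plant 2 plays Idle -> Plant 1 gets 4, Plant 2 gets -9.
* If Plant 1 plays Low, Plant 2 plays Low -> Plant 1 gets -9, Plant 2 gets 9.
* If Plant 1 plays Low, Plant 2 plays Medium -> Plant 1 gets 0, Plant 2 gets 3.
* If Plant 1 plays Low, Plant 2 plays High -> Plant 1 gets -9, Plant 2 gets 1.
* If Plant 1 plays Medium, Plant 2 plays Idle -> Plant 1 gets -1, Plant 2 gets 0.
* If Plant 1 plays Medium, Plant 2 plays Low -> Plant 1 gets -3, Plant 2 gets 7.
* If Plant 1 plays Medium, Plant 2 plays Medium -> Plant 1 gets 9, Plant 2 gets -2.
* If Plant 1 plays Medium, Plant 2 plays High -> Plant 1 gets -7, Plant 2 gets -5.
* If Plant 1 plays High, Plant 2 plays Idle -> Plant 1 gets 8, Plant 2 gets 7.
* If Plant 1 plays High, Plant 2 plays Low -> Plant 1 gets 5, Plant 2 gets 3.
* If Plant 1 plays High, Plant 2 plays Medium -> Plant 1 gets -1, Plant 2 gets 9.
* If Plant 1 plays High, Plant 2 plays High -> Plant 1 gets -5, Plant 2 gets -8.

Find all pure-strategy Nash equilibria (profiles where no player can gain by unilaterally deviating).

The unique pure-strategy Nash equilibrium is (Idle, High).

For each strategy profile, look for a profitable unilateral deviation.
(Idle, Idle): Plant 1 can switch to Low (3 → 4). Not NE.
(Idle, Low): Plant 1 can switch to Medium (-5 → -3). Not NE.
(Idle, Medium): Plant 1 can switch to Medium (2 → 9). Not NE.
(Idle, High): Plant 1 gets 2, best alternative -5; Plant 2 gets 2, best alternative -2. No profitable deviation — NE.
(Low, Idle): Plant 1 can switch to High (4 → 8). Not NE.
(Low, Low): Plant 1 can switch to Idle (-9 → -5). Not NE.
(Low, Medium): Plant 1 can switch to Idle (0 → 2). Not NE.
(Low, High): Plant 1 can switch to Idle (-9 → 2). Not NE.
(Medium, Idle): Plant 1 can switch to Idle (-1 → 3). Not NE.
(Medium, Low): Plant 1 can switch to High (-3 → 5). Not NE.
(Medium, Medium): Plant 2 can switch to Idle (-2 → 0). Not NE.
(The remaining 5 profiles each have a profitable deviation by the same check.)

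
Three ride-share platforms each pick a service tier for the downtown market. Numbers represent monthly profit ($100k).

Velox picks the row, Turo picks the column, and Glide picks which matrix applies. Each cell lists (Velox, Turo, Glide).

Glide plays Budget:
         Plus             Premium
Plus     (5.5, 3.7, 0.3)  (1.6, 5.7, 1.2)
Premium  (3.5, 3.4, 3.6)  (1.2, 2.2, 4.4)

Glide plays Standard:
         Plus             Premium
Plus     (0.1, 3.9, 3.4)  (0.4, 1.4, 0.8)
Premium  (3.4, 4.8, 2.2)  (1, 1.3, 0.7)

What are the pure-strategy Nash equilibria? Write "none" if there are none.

Velox against (Plus, Budget): payoffs 5.5, 3.5 → best response Plus.
Velox against (Plus, Standard): payoffs 0.1, 3.4 → best response Premium.
Velox against (Premium, Budget): payoffs 1.6, 1.2 → best response Plus.
Velox against (Premium, Standard): payoffs 0.4, 1 → best response Premium.
Turo against (Plus, Budget): payoffs 3.7, 5.7 → best response Premium.
Turo against (Plus, Standard): payoffs 3.9, 1.4 → best response Plus.
Turo against (Premium, Budget): payoffs 3.4, 2.2 → best response Plus.
Turo against (Premium, Standard): payoffs 4.8, 1.3 → best response Plus.
Glide against (Plus, Plus): payoffs 0.3, 3.4 → best response Standard.
Glide against (Plus, Premium): payoffs 1.2, 0.8 → best response Budget.
Glide against (Premium, Plus): payoffs 3.6, 2.2 → best response Budget.
Glide against (Premium, Premium): payoffs 4.4, 0.7 → best response Budget.
Mutual best responses: (Plus, Premium, Budget).

The unique pure-strategy Nash equilibrium is (Plus, Premium, Budget).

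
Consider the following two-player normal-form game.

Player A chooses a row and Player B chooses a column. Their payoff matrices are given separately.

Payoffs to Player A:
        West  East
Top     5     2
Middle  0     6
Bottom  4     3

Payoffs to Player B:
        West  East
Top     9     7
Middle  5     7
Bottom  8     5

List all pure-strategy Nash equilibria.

Player A against West: payoffs 5, 0, 4 → best response Top.
Player A against East: payoffs 2, 6, 3 → best response Middle.
Player B against Top: payoffs 9, 7 → best response West.
Player B against Middle: payoffs 5, 7 → best response East.
Player B against Bottom: payoffs 8, 5 → best response West.
Mutual best responses: (Top, West); (Middle, East).

(Top, West); (Middle, East)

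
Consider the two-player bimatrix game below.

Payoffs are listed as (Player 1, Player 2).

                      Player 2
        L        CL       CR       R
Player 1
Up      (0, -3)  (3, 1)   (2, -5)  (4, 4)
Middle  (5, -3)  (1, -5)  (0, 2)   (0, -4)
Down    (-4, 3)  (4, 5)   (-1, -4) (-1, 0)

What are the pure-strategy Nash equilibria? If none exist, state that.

(Up, L): Player 1 can switch to Middle (0 → 5). Not NE.
(Up, CL): Player 1 can switch to Down (3 → 4). Not NE.
(Up, CR): Player 2 can switch to L (-5 → -3). Not NE.
(Up, R): Player 1 gets 4, best alternative 0; Player 2 gets 4, best alternative 1. No profitable deviation — NE.
(Middle, L): Player 2 can switch to CR (-3 → 2). Not NE.
(Middle, CL): Player 1 can switch to Up (1 → 3). Not NE.
(Middle, CR): Player 1 can switch to Up (0 → 2). Not NE.
(Down, CL): Player 1 gets 4, best alternative 3; Player 2 gets 5, best alternative 3. No profitable deviation — NE.
(The remaining 4 profiles each have a profitable deviation by the same check.)

Pure-strategy Nash equilibria: (Up, R), (Down, CL)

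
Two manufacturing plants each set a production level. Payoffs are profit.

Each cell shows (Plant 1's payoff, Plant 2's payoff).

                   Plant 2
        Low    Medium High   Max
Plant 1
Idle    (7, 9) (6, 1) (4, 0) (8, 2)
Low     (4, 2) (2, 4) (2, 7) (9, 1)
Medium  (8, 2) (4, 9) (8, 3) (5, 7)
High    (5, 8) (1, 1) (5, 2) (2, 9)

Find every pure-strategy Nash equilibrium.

none

Mark each player's best response to every combination of opponents' strategies; a profile where every player is best-responding is a pure Nash equilibrium.
Plant 1 against Low: payoffs 7, 4, 8, 5 → best response Medium.
Plant 1 against Medium: payoffs 6, 2, 4, 1 → best response Idle.
Plant 1 against High: payoffs 4, 2, 8, 5 → best response Medium.
Plant 1 against Max: payoffs 8, 9, 5, 2 → best response Low.
Plant 2 against Idle: payoffs 9, 1, 0, 2 → best response Low.
Plant 2 against Low: payoffs 2, 4, 7, 1 → best response High.
Plant 2 against Medium: payoffs 2, 9, 3, 7 → best response Medium.
Plant 2 against High: payoffs 8, 1, 2, 9 → best response Max.
No profile is a mutual best response for all players.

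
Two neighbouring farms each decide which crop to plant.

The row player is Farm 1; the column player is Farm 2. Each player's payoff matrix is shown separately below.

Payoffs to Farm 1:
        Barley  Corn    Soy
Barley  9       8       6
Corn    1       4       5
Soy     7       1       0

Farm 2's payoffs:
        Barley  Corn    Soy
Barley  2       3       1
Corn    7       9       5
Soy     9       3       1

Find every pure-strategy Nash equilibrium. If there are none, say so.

The unique pure-strategy Nash equilibrium is (Barley, Corn).

For each strategy profile, look for a profitable unilateral deviation.
(Barley, Barley): Farm 2 can switch to Corn (2 → 3). Not NE.
(Barley, Corn): Farm 1 gets 8, best alternative 4; Farm 2 gets 3, best alternative 2. No profitable deviation — NE.
(Barley, Soy): Farm 2 can switch to Barley (1 → 2). Not NE.
(Corn, Barley): Farm 1 can switch to Barley (1 → 9). Not NE.
(Corn, Corn): Farm 1 can switch to Barley (4 → 8). Not NE.
(Corn, Soy): Farm 1 can switch to Barley (5 → 6). Not NE.
(Soy, Barley): Farm 1 can switch to Barley (7 → 9). Not NE.
(Soy, Corn): Farm 1 can switch to Barley (1 → 8). Not NE.
(Soy, Soy): Farm 1 can switch to Barley (0 → 6). Not NE.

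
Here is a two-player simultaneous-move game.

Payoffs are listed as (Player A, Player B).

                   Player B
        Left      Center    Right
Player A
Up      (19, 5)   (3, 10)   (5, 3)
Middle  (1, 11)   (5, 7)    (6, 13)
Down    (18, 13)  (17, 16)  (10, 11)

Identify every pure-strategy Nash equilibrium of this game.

The unique pure-strategy Nash equilibrium is (Down, Center).

Player A against Left: payoffs 19, 1, 18 → best response Up.
Player A against Center: payoffs 3, 5, 17 → best response Down.
Player A against Right: payoffs 5, 6, 10 → best response Down.
Player B against Up: payoffs 5, 10, 3 → best response Center.
Player B against Middle: payoffs 11, 7, 13 → best response Right.
Player B against Down: payoffs 13, 16, 11 → best response Center.
Mutual best responses: (Down, Center).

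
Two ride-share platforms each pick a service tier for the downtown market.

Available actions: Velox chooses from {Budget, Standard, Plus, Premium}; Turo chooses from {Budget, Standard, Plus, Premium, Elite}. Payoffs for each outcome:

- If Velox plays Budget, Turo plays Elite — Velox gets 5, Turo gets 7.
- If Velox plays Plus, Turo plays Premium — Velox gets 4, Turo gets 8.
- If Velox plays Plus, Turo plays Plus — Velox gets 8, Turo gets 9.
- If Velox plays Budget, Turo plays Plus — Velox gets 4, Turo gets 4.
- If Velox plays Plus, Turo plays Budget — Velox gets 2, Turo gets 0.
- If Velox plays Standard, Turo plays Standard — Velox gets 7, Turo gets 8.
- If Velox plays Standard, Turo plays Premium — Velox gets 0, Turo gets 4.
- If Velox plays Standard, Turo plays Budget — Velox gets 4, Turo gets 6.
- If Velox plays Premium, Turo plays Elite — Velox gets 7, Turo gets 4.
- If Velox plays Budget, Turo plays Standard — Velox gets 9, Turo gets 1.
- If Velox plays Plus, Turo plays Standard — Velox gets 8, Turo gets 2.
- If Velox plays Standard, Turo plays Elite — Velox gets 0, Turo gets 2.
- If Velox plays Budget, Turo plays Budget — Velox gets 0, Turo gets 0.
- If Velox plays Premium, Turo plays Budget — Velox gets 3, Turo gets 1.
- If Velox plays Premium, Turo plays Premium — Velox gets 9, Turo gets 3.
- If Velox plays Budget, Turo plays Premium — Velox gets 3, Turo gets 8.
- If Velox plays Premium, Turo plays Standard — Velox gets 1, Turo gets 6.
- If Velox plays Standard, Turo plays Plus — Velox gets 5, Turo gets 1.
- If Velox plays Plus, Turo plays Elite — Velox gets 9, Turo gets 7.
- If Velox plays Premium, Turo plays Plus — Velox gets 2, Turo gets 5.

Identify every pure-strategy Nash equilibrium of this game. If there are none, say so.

(Budget, Budget): Velox can switch to Standard (0 → 4). Not NE.
(Budget, Standard): Turo can switch to Plus (1 → 4). Not NE.
(Budget, Plus): Velox can switch to Standard (4 → 5). Not NE.
(Budget, Premium): Velox can switch to Plus (3 → 4). Not NE.
(Budget, Elite): Velox can switch to Plus (5 → 9). Not NE.
(Standard, Budget): Turo can switch to Standard (6 → 8). Not NE.
(Plus, Plus): Velox gets 8, best alternative 5; Turo gets 9, best alternative 8. No profitable deviation — NE.
(The remaining 13 profiles each have a profitable deviation by the same check.)

The unique pure-strategy Nash equilibrium is (Plus, Plus).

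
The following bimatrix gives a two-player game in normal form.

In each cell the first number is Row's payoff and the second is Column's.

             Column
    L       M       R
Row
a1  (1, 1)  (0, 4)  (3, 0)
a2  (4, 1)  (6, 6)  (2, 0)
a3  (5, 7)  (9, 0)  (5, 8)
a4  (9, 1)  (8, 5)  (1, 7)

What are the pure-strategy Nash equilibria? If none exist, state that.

The unique pure-strategy Nash equilibrium is (a3, R).

For each strategy profile, look for a profitable unilateral deviation.
(a1, L): Row can switch to a2 (1 → 4). Not NE.
(a1, M): Row can switch to a2 (0 → 6). Not NE.
(a1, R): Row can switch to a3 (3 → 5). Not NE.
(a2, L): Row can switch to a3 (4 → 5). Not NE.
(a2, M): Row can switch to a3 (6 → 9). Not NE.
(a2, R): Row can switch to a1 (2 → 3). Not NE.
(a3, L): Row can switch to a4 (5 → 9). Not NE.
(a3, M): Column can switch to L (0 → 7). Not NE.
(a3, R): Row gets 5, best alternative 3; Column gets 8, best alternative 7. No profitable deviation — NE.
(a4, L): Column can switch to M (1 → 5). Not NE.
(a4, M): Row can switch to a3 (8 → 9). Not NE.
(a4, R): Row can switch to a1 (1 → 3). Not NE.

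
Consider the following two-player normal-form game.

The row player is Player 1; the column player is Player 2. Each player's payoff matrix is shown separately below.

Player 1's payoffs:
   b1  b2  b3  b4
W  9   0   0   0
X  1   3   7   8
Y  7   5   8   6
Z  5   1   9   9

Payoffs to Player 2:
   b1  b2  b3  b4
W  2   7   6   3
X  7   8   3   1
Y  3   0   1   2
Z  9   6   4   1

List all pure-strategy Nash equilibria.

none

For each player, find the best response to each opponent profile; mutual best responses are the pure NE.
Player 1 against b1: payoffs 9, 1, 7, 5 → best response W.
Player 1 against b2: payoffs 0, 3, 5, 1 → best response Y.
Player 1 against b3: payoffs 0, 7, 8, 9 → best response Z.
Player 1 against b4: payoffs 0, 8, 6, 9 → best response Z.
Player 2 against W: payoffs 2, 7, 6, 3 → best response b2.
Player 2 against X: payoffs 7, 8, 3, 1 → best response b2.
Player 2 against Y: payoffs 3, 0, 1, 2 → best response b1.
Player 2 against Z: payoffs 9, 6, 4, 1 → best response b1.
No profile is a mutual best response for all players.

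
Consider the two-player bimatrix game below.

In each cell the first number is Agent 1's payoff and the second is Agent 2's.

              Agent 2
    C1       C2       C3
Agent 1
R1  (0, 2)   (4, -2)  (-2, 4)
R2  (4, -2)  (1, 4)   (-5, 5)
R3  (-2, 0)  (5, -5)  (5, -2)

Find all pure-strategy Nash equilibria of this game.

(R1, C1): Agent 1 can switch to R2 (0 → 4). Not NE.
(R1, C2): Agent 1 can switch to R3 (4 → 5). Not NE.
(R1, C3): Agent 1 can switch to R3 (-2 → 5). Not NE.
(R2, C1): Agent 2 can switch to C2 (-2 → 4). Not NE.
(R2, C2): Agent 1 can switch to R1 (1 → 4). Not NE.
(R2, C3): Agent 1 can switch to R1 (-5 → -2). Not NE.
(R3, C1): Agent 1 can switch to R1 (-2 → 0). Not NE.
(R3, C2): Agent 2 can switch to C1 (-5 → 0). Not NE.
(R3, C3): Agent 2 can switch to C1 (-2 → 0). Not NE.

No pure-strategy Nash equilibrium.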